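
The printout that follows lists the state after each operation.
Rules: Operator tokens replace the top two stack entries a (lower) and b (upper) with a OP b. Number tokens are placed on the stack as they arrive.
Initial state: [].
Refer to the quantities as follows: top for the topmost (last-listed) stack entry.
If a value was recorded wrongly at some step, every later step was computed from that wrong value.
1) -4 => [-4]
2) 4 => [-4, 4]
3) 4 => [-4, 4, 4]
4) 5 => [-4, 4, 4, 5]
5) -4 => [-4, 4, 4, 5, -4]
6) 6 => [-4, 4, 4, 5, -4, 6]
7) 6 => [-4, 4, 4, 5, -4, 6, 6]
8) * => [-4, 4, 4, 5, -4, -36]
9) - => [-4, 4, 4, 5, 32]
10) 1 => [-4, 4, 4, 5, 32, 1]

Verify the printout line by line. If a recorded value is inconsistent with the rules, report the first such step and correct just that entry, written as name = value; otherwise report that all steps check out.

step 8, top = 36

step 1: push -4: top = -4 -> confirmed correct
step 2: push 4: top = 4 -> same as recorded
step 3: push 4: top = 4 -> agrees with the printout
step 4: push 5: top = 5 -> exactly as logged
step 5: push -4: top = -4 -> same as recorded
step 6: push 6: top = 6 -> agrees with the printout
step 7: push 6: top = 6 -> exactly as logged
step 8: 6 * 6 = 36 -> the entry is off here
The audit stops at step 8: the recorded entry is wrong and should be top = 36.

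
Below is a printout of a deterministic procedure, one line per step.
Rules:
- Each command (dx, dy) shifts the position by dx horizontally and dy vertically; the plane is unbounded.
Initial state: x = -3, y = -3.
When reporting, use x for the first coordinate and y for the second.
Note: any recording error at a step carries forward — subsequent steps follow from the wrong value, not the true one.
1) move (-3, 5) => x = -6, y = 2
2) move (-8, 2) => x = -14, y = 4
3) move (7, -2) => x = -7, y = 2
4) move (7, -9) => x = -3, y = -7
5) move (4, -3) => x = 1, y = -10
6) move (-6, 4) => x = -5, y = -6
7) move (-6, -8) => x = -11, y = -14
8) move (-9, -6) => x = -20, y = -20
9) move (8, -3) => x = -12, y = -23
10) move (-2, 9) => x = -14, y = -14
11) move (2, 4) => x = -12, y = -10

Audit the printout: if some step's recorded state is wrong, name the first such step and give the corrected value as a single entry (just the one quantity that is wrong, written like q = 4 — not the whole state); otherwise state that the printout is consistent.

step 1: x = -3 + (-3) = -6, y = -3 + (5) = 2 -> checks out
step 2: x = -6 + (-8) = -14, y = 2 + (2) = 4 -> same as recorded
step 3: x = -14 + (7) = -7, y = 4 + (-2) = 2 -> confirmed correct
step 4: x = -7 + (7) = 0, y = 2 + (-9) = -7 -> not what was recorded
First deviation found at step 4; the corrected entry is x = 0.

step 4, x = 0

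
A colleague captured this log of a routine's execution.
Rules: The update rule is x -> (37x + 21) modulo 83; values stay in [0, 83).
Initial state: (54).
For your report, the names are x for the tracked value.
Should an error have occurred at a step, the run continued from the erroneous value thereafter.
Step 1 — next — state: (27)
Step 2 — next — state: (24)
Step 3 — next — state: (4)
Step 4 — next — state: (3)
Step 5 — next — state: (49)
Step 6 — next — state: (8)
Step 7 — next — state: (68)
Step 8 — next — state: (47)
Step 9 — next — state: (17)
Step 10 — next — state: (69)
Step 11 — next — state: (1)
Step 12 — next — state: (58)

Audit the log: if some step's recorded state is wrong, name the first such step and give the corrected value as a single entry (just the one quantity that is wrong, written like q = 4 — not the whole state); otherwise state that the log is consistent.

step 3, x = 79

step 1: x = (37*54 + 21) mod 83 = 27 -> verified
step 2: x = (37*27 + 21) mod 83 = 24 -> agrees with the log
step 3: x = (37*24 + 21) mod 83 = 79 -> the entry is off here
The audit stops at step 3: the recorded entry is wrong and should be x = 79.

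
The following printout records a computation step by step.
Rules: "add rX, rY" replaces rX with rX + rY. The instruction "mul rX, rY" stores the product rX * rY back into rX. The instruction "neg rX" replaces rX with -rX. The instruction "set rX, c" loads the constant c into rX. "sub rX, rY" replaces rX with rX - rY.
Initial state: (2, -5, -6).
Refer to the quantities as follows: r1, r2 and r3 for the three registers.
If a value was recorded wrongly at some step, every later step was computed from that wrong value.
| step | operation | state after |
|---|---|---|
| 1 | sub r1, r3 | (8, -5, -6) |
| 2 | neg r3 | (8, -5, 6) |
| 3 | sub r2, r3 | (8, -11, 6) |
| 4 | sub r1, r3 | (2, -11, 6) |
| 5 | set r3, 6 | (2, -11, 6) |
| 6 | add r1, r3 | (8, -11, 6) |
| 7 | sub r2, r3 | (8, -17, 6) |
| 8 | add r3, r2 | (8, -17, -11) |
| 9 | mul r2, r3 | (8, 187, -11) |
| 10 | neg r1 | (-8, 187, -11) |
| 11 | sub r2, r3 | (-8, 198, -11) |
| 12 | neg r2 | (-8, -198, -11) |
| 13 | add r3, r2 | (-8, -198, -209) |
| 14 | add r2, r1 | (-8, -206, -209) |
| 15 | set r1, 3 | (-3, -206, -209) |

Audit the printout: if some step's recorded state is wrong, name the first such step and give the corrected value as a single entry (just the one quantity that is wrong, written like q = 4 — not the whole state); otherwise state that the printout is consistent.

Step 1: r1 = 2 - -6 = 8 — same as recorded.
Step 2: r3 = -(-6) = 6 — confirmed correct.
Step 3: r2 = -5 - 6 = -11 — same as recorded.
Step 4: r1 = 8 - 6 = 2 — exactly as logged.
Step 5: r3 = 6 — same as recorded.
Step 6: r1 = 2 + 6 = 8 — agrees with the printout.
Step 7: r2 = -11 - 6 = -17 — same as recorded.
Step 8: r3 = 6 + -17 = -11 — consistent with the printout.
Step 9: r2 = -17 * -11 = 187 — matches.
Step 10: r1 = -(8) = -8 — exactly as logged.
Step 11: r2 = 187 - -11 = 198 — matches.
Step 12: r2 = -(198) = -198 — verified.
Step 13: r3 = -11 + -198 = -209 — same as recorded.
Step 14: r2 = -198 + -8 = -206 — exactly as logged.
Step 15: r1 = 3 — the entry is off here.
That makes step 15 the first incorrect line — r1 = 3 is what it should show.

step 15, r1 = 3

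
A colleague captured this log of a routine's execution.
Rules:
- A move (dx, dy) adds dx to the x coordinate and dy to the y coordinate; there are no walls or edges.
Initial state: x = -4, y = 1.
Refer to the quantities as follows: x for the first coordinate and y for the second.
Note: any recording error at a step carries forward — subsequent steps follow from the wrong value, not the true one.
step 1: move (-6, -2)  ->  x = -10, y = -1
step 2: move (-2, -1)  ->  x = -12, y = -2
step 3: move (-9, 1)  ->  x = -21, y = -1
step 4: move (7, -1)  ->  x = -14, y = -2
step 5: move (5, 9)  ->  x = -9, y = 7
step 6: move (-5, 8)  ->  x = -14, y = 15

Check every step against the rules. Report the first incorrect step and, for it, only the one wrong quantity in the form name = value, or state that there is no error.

no error

step 1: x = -4 + (-6) = -10, y = 1 + (-2) = -1 -> checks out
step 2: x = -10 + (-2) = -12, y = -1 + (-1) = -2 -> exactly as logged
step 3: x = -12 + (-9) = -21, y = -2 + (1) = -1 -> agrees with the log
step 4: x = -21 + (7) = -14, y = -1 + (-1) = -2 -> agrees with the log
step 5: x = -14 + (5) = -9, y = -2 + (9) = 7 -> exactly as logged
step 6: x = -9 + (-5) = -14, y = 7 + (8) = 15 -> agrees with the log
All entries verified; no error found.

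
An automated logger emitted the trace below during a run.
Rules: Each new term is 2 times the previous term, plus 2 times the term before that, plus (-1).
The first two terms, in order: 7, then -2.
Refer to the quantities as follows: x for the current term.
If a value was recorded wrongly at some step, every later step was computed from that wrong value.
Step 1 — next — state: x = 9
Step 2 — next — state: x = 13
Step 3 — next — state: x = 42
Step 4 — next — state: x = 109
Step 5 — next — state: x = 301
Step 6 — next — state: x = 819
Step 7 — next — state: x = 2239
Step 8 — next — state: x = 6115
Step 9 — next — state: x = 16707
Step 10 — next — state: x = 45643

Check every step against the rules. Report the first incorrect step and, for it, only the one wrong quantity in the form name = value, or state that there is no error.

step 3, x = 43

Recomputing the run from the initial state:
step 1: x = 9
step 2: x = 13
step 3: x = 43
step 4: x = 111
step 5: x = 307
step 6: x = 835
step 7: x = 2283
step 8: x = 6235
step 9: x = 17035
step 10: x = 46539
The first disagreement with the trace is at step 3, where the value should be x = 43.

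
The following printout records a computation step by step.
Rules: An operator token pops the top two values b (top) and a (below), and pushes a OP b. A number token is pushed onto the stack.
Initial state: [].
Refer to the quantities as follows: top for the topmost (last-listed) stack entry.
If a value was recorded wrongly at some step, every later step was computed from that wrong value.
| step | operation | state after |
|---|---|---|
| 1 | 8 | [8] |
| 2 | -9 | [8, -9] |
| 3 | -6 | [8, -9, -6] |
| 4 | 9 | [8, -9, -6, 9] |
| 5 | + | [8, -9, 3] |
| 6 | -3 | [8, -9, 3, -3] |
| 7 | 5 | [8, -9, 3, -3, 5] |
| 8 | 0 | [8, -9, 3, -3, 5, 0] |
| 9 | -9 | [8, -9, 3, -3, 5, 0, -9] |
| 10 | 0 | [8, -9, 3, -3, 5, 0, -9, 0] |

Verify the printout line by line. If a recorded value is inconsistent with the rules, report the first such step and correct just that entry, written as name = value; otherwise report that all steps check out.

Recomputing the run from the initial state:
step 1: [8]
step 2: [8, -9]
step 3: [8, -9, -6]
step 4: [8, -9, -6, 9]
step 5: [8, -9, 3]
step 6: [8, -9, 3, -3]
step 7: [8, -9, 3, -3, 5]
step 8: [8, -9, 3, -3, 5, 0]
step 9: [8, -9, 3, -3, 5, 0, -9]
step 10: [8, -9, 3, -3, 5, 0, -9, 0]
This matches the printout at every step.

no error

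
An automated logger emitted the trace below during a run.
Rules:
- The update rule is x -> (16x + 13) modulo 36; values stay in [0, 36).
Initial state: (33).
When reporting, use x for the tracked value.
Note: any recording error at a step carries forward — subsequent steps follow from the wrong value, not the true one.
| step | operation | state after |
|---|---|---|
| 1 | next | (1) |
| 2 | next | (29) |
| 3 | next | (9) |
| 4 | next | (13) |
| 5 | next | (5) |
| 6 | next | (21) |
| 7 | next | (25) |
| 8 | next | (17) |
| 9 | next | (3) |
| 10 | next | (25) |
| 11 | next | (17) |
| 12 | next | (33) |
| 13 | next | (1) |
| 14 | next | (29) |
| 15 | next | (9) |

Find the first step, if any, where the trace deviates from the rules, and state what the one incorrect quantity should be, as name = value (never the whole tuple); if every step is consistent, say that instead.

step 1: x = (16*33 + 13) mod 36 = 1 -> checks out
step 2: x = (16*1 + 13) mod 36 = 29 -> confirmed correct
step 3: x = (16*29 + 13) mod 36 = 9 -> agrees with the trace
step 4: x = (16*9 + 13) mod 36 = 13 -> consistent with the trace
step 5: x = (16*13 + 13) mod 36 = 5 -> exactly as logged
step 6: x = (16*5 + 13) mod 36 = 21 -> no discrepancy
step 7: x = (16*21 + 13) mod 36 = 25 -> exactly as logged
step 8: x = (16*25 + 13) mod 36 = 17 -> verified
step 9: x = (16*17 + 13) mod 36 = 33 -> first mismatch against the trace
First deviation found at step 9; the corrected entry is x = 33.

step 9, x = 33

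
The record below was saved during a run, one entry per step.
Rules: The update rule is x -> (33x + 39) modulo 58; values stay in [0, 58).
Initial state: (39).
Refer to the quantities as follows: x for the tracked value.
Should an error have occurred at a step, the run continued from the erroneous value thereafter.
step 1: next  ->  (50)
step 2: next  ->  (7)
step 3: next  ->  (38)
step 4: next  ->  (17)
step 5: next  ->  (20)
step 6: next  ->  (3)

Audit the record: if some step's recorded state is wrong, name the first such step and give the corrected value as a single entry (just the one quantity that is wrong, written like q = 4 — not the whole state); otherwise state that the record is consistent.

no error

Recomputing the run from the initial state:
step 1: x = 50
step 2: x = 7
step 3: x = 38
step 4: x = 17
step 5: x = 20
step 6: x = 3
This matches the record at every step.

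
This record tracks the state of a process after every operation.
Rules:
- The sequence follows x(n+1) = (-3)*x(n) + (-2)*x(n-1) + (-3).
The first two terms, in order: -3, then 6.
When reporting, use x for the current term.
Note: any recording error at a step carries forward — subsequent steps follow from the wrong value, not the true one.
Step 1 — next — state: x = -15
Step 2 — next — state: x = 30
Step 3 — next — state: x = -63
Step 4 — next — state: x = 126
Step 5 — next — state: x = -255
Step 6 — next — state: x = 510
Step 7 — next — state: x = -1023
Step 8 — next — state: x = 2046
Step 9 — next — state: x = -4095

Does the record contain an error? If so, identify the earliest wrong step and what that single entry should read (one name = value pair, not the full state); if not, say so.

no error

Recomputing the run from the initial state:
step 1: x = -15
step 2: x = 30
step 3: x = -63
step 4: x = 126
step 5: x = -255
step 6: x = 510
step 7: x = -1023
step 8: x = 2046
step 9: x = -4095
This matches the record at every step.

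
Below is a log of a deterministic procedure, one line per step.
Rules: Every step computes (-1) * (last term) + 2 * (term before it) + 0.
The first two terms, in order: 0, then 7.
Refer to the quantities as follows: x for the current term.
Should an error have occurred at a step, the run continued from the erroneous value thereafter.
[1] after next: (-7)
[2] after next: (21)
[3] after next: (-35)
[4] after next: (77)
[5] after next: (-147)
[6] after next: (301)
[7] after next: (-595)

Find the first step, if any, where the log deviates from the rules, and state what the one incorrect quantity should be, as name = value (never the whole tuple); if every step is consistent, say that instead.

Recomputing the run from the initial state:
step 1: x = -7
step 2: x = 21
step 3: x = -35
step 4: x = 77
step 5: x = -147
step 6: x = 301
step 7: x = -595
This matches the log at every step.

no error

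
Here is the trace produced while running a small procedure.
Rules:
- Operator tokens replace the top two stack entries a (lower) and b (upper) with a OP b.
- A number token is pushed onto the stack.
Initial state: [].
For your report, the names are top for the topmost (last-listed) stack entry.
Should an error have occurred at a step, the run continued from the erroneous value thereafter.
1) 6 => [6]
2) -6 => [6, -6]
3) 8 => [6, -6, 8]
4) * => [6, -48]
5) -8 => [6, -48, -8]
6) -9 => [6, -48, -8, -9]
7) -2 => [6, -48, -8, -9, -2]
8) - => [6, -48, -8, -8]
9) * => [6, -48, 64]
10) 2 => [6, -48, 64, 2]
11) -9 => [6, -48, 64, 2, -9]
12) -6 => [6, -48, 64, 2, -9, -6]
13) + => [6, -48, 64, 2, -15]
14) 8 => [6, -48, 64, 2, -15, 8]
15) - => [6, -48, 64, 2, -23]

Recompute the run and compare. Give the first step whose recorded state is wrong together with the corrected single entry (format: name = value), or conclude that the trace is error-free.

1. push 6: top = 6 (agrees with the trace)
2. push -6: top = -6 (confirmed correct)
3. push 8: top = 8 (checks out)
4. -6 * 8 = -48 (confirmed correct)
5. push -8: top = -8 (same as recorded)
6. push -9: top = -9 (no discrepancy)
7. push -2: top = -2 (agrees with the trace)
8. -9 - -2 = -7 (this is not what the trace shows)
The earliest wrong entry is at step 8: it should read top = -7.

step 8, top = -7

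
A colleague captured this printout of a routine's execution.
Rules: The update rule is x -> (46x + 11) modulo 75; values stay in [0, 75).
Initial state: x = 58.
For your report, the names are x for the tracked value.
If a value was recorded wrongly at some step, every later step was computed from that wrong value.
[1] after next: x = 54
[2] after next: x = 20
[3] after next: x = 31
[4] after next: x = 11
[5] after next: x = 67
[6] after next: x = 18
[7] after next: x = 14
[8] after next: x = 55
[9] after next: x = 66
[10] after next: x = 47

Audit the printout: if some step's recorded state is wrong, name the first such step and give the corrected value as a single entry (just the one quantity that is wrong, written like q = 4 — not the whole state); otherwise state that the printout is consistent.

step 4, x = 12

Step 1: x = (46*58 + 11) mod 75 = 54 — exactly as logged.
Step 2: x = (46*54 + 11) mod 75 = 20 — agrees with the printout.
Step 3: x = (46*20 + 11) mod 75 = 31 — verified.
Step 4: x = (46*31 + 11) mod 75 = 12 — a discrepancy with the printout.
Step 4 is the first one off; corrected, x = 12.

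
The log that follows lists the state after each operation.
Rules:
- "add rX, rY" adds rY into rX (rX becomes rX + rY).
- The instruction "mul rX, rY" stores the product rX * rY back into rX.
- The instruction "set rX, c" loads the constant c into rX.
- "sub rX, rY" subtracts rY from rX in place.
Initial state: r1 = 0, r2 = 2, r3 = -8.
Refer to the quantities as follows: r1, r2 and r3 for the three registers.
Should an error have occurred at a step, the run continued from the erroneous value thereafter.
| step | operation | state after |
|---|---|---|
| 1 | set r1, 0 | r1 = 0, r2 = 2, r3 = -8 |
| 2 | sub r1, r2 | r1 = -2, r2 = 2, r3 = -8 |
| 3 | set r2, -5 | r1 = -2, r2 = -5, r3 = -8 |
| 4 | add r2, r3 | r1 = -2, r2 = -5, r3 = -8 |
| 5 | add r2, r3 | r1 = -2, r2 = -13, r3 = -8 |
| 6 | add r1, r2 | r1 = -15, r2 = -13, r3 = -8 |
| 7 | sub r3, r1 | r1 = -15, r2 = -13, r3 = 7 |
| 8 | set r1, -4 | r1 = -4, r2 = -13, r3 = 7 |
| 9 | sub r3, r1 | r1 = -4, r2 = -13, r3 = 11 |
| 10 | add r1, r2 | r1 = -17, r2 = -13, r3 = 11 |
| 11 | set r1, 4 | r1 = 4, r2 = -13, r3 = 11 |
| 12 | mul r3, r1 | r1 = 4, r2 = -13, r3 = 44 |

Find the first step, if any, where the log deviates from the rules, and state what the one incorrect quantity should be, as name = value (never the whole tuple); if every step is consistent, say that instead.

1. r1 = 0 (agrees with the log)
2. r1 = 0 - 2 = -2 (consistent with the log)
3. r2 = -5 (confirmed correct)
4. r2 = -5 + -8 = -13 (the entry is off here)
So the first discrepancy is step 4, where the right value is r2 = -13.

step 4, r2 = -13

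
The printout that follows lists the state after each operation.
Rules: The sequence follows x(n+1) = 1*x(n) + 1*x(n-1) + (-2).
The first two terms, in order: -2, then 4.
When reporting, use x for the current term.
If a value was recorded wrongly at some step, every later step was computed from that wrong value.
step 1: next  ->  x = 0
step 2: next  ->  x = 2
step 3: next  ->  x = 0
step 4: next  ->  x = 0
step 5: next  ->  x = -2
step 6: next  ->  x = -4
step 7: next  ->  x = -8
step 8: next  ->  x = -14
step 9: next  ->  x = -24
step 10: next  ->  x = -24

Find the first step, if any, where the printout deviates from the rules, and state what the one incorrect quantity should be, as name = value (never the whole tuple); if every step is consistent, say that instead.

step 10, x = -40

1. x = 1*(4) + (1)*(-2) + (-2) = 0 (verified)
2. x = 1*(0) + (1)*(4) + (-2) = 2 (in agreement)
3. x = 1*(2) + (1)*(0) + (-2) = 0 (no discrepancy)
4. x = 1*(0) + (1)*(2) + (-2) = 0 (same as recorded)
5. x = 1*(0) + (1)*(0) + (-2) = -2 (matches)
6. x = 1*(-2) + (1)*(0) + (-2) = -4 (no discrepancy)
7. x = 1*(-4) + (1)*(-2) + (-2) = -8 (in agreement)
8. x = 1*(-8) + (1)*(-4) + (-2) = -14 (in agreement)
9. x = 1*(-14) + (1)*(-8) + (-2) = -24 (exactly as logged)
10. x = 1*(-24) + (1)*(-14) + (-2) = -40 (first mismatch against the printout)
First incorrect step: 10; the correct value is x = -40.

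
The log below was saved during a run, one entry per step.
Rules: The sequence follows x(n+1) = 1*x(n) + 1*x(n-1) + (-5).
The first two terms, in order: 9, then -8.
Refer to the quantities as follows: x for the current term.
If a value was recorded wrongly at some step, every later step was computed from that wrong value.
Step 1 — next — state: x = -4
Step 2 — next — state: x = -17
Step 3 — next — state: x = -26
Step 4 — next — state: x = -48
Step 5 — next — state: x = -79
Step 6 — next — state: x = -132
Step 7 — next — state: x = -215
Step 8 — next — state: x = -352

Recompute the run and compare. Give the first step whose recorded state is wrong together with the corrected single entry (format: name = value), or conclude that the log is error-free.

step 7, x = -216

1. x = 1*(-8) + (1)*(9) + (-5) = -4 (matches)
2. x = 1*(-4) + (1)*(-8) + (-5) = -17 (exactly as logged)
3. x = 1*(-17) + (1)*(-4) + (-5) = -26 (same as recorded)
4. x = 1*(-26) + (1)*(-17) + (-5) = -48 (no discrepancy)
5. x = 1*(-48) + (1)*(-26) + (-5) = -79 (confirmed correct)
6. x = 1*(-79) + (1)*(-48) + (-5) = -132 (verified)
7. x = 1*(-132) + (1)*(-79) + (-5) = -216 (first mismatch against the log)
That makes step 7 the first incorrect line — x = -216 is what it should show.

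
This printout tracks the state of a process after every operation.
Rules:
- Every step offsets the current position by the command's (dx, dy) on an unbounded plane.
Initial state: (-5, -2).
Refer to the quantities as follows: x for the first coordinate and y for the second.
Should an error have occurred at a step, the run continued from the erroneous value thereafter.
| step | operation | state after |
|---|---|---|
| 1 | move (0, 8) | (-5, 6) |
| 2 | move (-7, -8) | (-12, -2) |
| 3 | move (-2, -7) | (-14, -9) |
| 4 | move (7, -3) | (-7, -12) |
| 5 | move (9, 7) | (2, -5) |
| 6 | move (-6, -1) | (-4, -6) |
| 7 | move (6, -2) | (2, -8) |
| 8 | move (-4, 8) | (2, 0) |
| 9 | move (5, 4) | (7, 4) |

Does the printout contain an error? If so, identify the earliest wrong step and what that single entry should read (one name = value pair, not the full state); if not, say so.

step 1: x = -5 + (0) = -5, y = -2 + (8) = 6 -> checks out
step 2: x = -5 + (-7) = -12, y = 6 + (-8) = -2 -> no discrepancy
step 3: x = -12 + (-2) = -14, y = -2 + (-7) = -9 -> agrees with the printout
step 4: x = -14 + (7) = -7, y = -9 + (-3) = -12 -> matches
step 5: x = -7 + (9) = 2, y = -12 + (7) = -5 -> same as recorded
step 6: x = 2 + (-6) = -4, y = -5 + (-1) = -6 -> verified
step 7: x = -4 + (6) = 2, y = -6 + (-2) = -8 -> matches
step 8: x = 2 + (-4) = -2, y = -8 + (8) = 0 -> the entry is off here
The audit stops at step 8: the recorded entry is wrong and should be x = -2.

step 8, x = -2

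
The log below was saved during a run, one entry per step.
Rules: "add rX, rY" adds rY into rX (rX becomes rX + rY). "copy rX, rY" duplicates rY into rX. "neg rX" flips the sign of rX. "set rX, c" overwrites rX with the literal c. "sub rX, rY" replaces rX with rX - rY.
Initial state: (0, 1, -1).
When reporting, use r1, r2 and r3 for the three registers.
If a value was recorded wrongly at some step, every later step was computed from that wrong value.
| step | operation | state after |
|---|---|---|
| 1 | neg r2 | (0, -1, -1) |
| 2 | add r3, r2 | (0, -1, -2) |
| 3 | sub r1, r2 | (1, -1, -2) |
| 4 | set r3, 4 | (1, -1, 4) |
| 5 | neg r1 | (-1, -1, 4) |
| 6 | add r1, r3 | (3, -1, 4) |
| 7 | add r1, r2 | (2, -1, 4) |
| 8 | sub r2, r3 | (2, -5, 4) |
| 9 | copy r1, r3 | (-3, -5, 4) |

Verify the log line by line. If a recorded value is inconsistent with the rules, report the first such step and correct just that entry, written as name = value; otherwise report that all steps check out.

step 1: r2 = -(1) = -1 -> consistent with the log
step 2: r3 = -1 + -1 = -2 -> matches
step 3: r1 = 0 - -1 = 1 -> verified
step 4: r3 = 4 -> no discrepancy
step 5: r1 = -(1) = -1 -> checks out
step 6: r1 = -1 + 4 = 3 -> confirmed correct
step 7: r1 = 3 + -1 = 2 -> checks out
step 8: r2 = -1 - 4 = -5 -> no discrepancy
step 9: r1 = 4 -> the entry is off here
Conclusion: step 9 carries the first error; the entry should be r1 = 4.

step 9, r1 = 4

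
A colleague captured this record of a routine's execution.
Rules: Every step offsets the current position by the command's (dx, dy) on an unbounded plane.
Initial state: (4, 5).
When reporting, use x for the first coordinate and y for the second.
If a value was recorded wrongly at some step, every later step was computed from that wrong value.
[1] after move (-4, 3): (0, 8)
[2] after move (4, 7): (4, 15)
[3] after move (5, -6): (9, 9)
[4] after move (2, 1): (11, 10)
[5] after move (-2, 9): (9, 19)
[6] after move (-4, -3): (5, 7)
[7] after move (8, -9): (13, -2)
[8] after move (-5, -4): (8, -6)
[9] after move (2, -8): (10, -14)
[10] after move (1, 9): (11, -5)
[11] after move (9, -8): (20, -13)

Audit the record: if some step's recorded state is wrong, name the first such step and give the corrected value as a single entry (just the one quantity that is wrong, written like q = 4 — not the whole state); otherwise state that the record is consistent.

step 6, y = 16

step 1: x = 4 + (-4) = 0, y = 5 + (3) = 8 -> agrees with the record
step 2: x = 0 + (4) = 4, y = 8 + (7) = 15 -> exactly as logged
step 3: x = 4 + (5) = 9, y = 15 + (-6) = 9 -> checks out
step 4: x = 9 + (2) = 11, y = 9 + (1) = 10 -> matches
step 5: x = 11 + (-2) = 9, y = 10 + (9) = 19 -> in agreement
step 6: x = 9 + (-4) = 5, y = 19 + (-3) = 16 -> the recorded entry deviates here
First incorrect step: 6; the correct value is y = 16.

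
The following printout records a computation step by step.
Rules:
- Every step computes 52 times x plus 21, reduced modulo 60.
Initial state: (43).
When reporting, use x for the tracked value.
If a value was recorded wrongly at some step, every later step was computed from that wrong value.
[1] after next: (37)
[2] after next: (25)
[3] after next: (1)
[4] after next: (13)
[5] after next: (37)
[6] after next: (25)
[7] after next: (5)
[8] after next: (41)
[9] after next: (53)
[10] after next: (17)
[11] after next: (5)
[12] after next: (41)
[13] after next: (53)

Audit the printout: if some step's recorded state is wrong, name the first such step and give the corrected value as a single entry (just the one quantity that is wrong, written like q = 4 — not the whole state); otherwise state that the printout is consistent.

1. x = (52*43 + 21) mod 60 = 37 (in agreement)
2. x = (52*37 + 21) mod 60 = 25 (exactly as logged)
3. x = (52*25 + 21) mod 60 = 1 (verified)
4. x = (52*1 + 21) mod 60 = 13 (verified)
5. x = (52*13 + 21) mod 60 = 37 (same as recorded)
6. x = (52*37 + 21) mod 60 = 25 (agrees with the printout)
7. x = (52*25 + 21) mod 60 = 1 (the entry is off here)
The audit stops at step 7: the recorded entry is wrong and should be x = 1.

step 7, x = 1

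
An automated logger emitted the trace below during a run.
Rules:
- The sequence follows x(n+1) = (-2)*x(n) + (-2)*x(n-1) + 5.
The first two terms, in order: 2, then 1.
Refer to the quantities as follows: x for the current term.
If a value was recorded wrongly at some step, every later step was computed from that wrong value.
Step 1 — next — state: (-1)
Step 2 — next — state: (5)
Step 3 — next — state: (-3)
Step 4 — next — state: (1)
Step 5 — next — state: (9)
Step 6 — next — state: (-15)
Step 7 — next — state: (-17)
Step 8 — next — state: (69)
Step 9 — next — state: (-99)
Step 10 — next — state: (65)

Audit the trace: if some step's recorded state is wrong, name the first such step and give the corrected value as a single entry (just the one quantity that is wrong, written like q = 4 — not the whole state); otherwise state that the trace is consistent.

step 1: x = -2*(1) + (-2)*(2) + (5) = -1 -> in agreement
step 2: x = -2*(-1) + (-2)*(1) + (5) = 5 -> in agreement
step 3: x = -2*(5) + (-2)*(-1) + (5) = -3 -> exactly as logged
step 4: x = -2*(-3) + (-2)*(5) + (5) = 1 -> confirmed correct
step 5: x = -2*(1) + (-2)*(-3) + (5) = 9 -> matches
step 6: x = -2*(9) + (-2)*(1) + (5) = -15 -> matches
step 7: x = -2*(-15) + (-2)*(9) + (5) = 17 -> a discrepancy with the trace
First incorrect step: 7; the correct value is x = 17.

step 7, x = 17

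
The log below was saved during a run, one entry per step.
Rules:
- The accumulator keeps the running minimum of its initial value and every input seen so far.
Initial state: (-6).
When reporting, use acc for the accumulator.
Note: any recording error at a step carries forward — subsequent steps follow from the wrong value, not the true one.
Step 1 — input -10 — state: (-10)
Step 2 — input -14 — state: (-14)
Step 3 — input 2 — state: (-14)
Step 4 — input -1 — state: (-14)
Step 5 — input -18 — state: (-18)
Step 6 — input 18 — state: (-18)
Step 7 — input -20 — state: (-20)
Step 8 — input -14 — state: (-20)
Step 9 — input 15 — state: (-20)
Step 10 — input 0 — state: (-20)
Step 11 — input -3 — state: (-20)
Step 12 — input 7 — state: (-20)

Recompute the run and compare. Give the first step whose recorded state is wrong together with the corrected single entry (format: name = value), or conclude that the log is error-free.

no error

1. acc = min(-6, -10) = -10 (exactly as logged)
2. acc = min(-10, -14) = -14 (matches)
3. acc = min(-14, 2) = -14 (exactly as logged)
4. acc = min(-14, -1) = -14 (exactly as logged)
5. acc = min(-14, -18) = -18 (matches)
6. acc = min(-18, 18) = -18 (confirmed correct)
7. acc = min(-18, -20) = -20 (consistent with the log)
8. acc = min(-20, -14) = -20 (checks out)
9. acc = min(-20, 15) = -20 (same as recorded)
10. acc = min(-20, 0) = -20 (agrees with the log)
11. acc = min(-20, -3) = -20 (matches)
12. acc = min(-20, 7) = -20 (confirmed correct)
The whole run recomputes cleanly — no discrepancies.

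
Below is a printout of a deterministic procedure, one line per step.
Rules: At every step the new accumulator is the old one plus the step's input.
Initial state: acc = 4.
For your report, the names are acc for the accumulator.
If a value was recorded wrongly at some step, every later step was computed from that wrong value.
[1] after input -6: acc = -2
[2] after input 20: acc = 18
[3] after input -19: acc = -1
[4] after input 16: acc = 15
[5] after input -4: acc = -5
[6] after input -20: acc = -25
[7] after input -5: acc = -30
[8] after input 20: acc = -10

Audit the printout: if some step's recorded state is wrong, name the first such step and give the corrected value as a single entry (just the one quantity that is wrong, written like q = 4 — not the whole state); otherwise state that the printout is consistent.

step 5, acc = 11

Recomputing the run from the initial state:
step 1: acc = -2
step 2: acc = 18
step 3: acc = -1
step 4: acc = 15
step 5: acc = 11
step 6: acc = -9
step 7: acc = -14
step 8: acc = 6
The first disagreement with the printout is at step 5, where the value should be acc = 11.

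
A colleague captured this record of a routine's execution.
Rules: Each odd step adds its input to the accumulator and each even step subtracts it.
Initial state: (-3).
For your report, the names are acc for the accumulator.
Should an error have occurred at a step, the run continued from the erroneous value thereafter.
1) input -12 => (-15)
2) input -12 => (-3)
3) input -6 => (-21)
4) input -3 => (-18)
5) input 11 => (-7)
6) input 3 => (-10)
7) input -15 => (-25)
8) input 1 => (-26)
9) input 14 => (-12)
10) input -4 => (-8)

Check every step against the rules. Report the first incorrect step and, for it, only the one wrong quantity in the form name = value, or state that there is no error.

step 3, acc = -9

1. acc = -3 + -12 = -15 (verified)
2. acc = -15 - -12 = -3 (matches)
3. acc = -3 + -6 = -9 (not what was recorded)
The audit stops at step 3: the recorded entry is wrong and should be acc = -9.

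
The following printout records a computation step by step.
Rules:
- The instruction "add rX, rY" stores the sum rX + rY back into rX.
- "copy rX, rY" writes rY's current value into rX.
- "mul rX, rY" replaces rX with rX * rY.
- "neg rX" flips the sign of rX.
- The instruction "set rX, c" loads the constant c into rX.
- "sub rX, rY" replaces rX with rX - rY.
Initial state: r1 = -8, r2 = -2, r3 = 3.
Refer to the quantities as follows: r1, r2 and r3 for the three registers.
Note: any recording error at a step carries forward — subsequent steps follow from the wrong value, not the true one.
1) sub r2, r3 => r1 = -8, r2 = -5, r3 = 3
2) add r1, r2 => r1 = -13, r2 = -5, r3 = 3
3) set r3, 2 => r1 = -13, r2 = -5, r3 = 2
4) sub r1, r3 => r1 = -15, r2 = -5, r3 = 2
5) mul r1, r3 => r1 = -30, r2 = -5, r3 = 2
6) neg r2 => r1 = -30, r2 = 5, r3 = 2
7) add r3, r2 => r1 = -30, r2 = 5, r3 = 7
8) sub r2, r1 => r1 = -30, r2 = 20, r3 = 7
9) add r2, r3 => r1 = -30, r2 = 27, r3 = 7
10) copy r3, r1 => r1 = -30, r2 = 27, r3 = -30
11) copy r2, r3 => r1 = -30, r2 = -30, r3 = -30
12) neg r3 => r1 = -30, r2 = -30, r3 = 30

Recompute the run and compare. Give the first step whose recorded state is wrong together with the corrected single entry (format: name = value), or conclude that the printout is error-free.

Recomputing the run from the initial state:
step 1: r1 = -8, r2 = -5, r3 = 3
step 2: r1 = -13, r2 = -5, r3 = 3
step 3: r1 = -13, r2 = -5, r3 = 2
step 4: r1 = -15, r2 = -5, r3 = 2
step 5: r1 = -30, r2 = -5, r3 = 2
step 6: r1 = -30, r2 = 5, r3 = 2
step 7: r1 = -30, r2 = 5, r3 = 7
step 8: r1 = -30, r2 = 35, r3 = 7
step 9: r1 = -30, r2 = 42, r3 = 7
step 10: r1 = -30, r2 = 42, r3 = -30
step 11: r1 = -30, r2 = -30, r3 = -30
step 12: r1 = -30, r2 = -30, r3 = 30
The first disagreement with the printout is at step 8, where the value should be r2 = 35.

step 8, r2 = 35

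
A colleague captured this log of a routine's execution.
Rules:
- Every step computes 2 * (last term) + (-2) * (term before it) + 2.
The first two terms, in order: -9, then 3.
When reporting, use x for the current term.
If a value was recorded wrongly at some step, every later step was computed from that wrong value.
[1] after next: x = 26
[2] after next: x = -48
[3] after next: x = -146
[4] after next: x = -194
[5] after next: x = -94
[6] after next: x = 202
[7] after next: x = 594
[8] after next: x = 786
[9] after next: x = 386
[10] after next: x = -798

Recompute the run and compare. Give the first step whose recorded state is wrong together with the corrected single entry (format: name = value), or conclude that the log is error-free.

Recomputing the run from the initial state:
step 1: x = 26
step 2: x = 48
step 3: x = 46
step 4: x = -2
step 5: x = -94
step 6: x = -182
step 7: x = -174
step 8: x = 18
step 9: x = 386
step 10: x = 738
The first disagreement with the log is at step 2, where the value should be x = 48.

step 2, x = 48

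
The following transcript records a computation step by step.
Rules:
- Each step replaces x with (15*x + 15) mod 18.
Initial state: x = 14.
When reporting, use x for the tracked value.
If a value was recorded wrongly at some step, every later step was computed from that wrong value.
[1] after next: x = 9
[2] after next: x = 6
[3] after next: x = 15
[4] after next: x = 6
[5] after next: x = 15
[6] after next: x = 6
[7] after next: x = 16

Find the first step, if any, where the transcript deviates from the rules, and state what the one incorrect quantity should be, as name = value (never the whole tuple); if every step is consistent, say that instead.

1. x = (15*14 + 15) mod 18 = 9 (matches)
2. x = (15*9 + 15) mod 18 = 6 (exactly as logged)
3. x = (15*6 + 15) mod 18 = 15 (exactly as logged)
4. x = (15*15 + 15) mod 18 = 6 (verified)
5. x = (15*6 + 15) mod 18 = 15 (confirmed correct)
6. x = (15*15 + 15) mod 18 = 6 (consistent with the transcript)
7. x = (15*6 + 15) mod 18 = 15 (the entry is off here)
The earliest wrong entry is at step 7: it should read x = 15.

step 7, x = 15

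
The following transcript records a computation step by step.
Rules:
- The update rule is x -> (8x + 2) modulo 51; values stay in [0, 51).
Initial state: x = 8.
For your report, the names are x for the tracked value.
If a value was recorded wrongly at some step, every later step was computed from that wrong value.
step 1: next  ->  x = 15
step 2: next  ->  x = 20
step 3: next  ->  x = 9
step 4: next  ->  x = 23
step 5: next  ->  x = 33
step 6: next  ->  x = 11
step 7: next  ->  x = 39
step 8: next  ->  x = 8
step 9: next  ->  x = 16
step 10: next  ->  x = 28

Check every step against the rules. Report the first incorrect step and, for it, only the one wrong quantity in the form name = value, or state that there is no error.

1. x = (8*8 + 2) mod 51 = 15 (verified)
2. x = (8*15 + 2) mod 51 = 20 (confirmed correct)
3. x = (8*20 + 2) mod 51 = 9 (matches)
4. x = (8*9 + 2) mod 51 = 23 (checks out)
5. x = (8*23 + 2) mod 51 = 33 (confirmed correct)
6. x = (8*33 + 2) mod 51 = 11 (same as recorded)
7. x = (8*11 + 2) mod 51 = 39 (in agreement)
8. x = (8*39 + 2) mod 51 = 8 (checks out)
9. x = (8*8 + 2) mod 51 = 15 (this is not what the transcript shows)
The earliest wrong entry is at step 9: it should read x = 15.

step 9, x = 15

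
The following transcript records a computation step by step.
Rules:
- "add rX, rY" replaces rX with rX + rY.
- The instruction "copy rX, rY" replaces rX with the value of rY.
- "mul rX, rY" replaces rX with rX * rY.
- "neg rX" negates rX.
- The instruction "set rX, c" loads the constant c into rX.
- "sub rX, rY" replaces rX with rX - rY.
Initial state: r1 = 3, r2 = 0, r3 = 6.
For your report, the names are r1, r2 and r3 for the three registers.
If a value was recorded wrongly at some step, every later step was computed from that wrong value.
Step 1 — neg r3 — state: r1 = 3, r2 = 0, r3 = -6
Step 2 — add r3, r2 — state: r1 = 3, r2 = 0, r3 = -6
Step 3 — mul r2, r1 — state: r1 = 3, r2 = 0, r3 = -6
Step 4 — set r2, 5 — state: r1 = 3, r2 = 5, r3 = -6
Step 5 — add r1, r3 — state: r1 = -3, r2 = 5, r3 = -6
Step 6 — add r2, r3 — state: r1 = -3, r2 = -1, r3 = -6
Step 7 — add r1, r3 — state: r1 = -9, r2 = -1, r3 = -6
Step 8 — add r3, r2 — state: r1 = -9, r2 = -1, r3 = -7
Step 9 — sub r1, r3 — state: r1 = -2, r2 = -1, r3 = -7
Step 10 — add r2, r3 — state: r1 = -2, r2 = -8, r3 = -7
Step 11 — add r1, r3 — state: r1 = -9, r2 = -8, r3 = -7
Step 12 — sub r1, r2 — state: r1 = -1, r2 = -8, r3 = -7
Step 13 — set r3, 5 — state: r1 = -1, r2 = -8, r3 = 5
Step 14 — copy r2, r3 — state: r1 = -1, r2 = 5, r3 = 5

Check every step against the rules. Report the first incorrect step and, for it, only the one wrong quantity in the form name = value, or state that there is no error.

1. r3 = -(6) = -6 (exactly as logged)
2. r3 = -6 + 0 = -6 (no discrepancy)
3. r2 = 0 * 3 = 0 (in agreement)
4. r2 = 5 (matches)
5. r1 = 3 + -6 = -3 (checks out)
6. r2 = 5 + -6 = -1 (matches)
7. r1 = -3 + -6 = -9 (same as recorded)
8. r3 = -6 + -1 = -7 (matches)
9. r1 = -9 - -7 = -2 (consistent with the transcript)
10. r2 = -1 + -7 = -8 (exactly as logged)
11. r1 = -2 + -7 = -9 (consistent with the transcript)
12. r1 = -9 - -8 = -1 (agrees with the transcript)
13. r3 = 5 (matches)
14. r2 = 5 (consistent with the transcript)
Each recorded entry agrees with the recomputation.

no error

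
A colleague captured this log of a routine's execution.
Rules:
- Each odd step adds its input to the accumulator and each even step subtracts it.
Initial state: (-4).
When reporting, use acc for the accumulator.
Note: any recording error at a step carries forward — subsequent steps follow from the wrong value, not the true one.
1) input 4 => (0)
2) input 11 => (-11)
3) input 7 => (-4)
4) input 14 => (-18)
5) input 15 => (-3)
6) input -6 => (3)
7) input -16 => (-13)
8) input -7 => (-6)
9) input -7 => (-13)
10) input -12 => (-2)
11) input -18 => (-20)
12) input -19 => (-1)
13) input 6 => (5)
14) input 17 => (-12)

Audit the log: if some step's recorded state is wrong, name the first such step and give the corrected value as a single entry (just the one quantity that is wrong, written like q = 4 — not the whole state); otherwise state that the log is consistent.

Recomputing the run from the initial state:
step 1: acc = 0
step 2: acc = -11
step 3: acc = -4
step 4: acc = -18
step 5: acc = -3
step 6: acc = 3
step 7: acc = -13
step 8: acc = -6
step 9: acc = -13
step 10: acc = -1
step 11: acc = -19
step 12: acc = 0
step 13: acc = 6
step 14: acc = -11
The first disagreement with the log is at step 10, where the value should be acc = -1.

step 10, acc = -1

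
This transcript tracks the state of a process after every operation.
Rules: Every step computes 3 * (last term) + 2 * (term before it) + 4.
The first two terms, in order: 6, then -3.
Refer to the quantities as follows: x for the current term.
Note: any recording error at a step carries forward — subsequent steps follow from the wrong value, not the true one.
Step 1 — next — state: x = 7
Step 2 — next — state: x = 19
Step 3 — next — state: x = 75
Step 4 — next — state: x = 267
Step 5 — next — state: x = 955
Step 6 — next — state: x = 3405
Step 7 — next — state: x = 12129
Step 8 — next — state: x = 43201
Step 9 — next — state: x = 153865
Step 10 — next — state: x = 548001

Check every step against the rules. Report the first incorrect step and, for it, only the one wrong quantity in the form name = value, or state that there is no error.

step 6, x = 3403

Recomputing the run from the initial state:
step 1: x = 7
step 2: x = 19
step 3: x = 75
step 4: x = 267
step 5: x = 955
step 6: x = 3403
step 7: x = 12123
step 8: x = 43179
step 9: x = 153787
step 10: x = 547723
The first disagreement with the transcript is at step 6, where the value should be x = 3403.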